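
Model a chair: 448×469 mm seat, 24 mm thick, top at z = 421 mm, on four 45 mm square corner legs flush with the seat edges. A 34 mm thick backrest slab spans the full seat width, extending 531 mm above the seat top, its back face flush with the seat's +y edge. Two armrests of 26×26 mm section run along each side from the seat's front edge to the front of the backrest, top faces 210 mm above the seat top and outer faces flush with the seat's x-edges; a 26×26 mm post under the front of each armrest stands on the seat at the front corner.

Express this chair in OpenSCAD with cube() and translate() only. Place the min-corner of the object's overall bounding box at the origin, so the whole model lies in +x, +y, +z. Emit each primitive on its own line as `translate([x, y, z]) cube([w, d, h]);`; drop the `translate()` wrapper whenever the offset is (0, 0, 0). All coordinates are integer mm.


translate([0, 0, 397]) cube([448, 469, 24]);
cube([45, 45, 397]);
translate([403, 0, 0]) cube([45, 45, 397]);
translate([0, 424, 0]) cube([45, 45, 397]);
translate([403, 424, 0]) cube([45, 45, 397]);
translate([0, 435, 421]) cube([448, 34, 531]);
translate([0, 0, 605]) cube([26, 435, 26]);
translate([422, 0, 605]) cube([26, 435, 26]);
translate([0, 0, 421]) cube([26, 26, 184]);
translate([422, 0, 421]) cube([26, 26, 184]);


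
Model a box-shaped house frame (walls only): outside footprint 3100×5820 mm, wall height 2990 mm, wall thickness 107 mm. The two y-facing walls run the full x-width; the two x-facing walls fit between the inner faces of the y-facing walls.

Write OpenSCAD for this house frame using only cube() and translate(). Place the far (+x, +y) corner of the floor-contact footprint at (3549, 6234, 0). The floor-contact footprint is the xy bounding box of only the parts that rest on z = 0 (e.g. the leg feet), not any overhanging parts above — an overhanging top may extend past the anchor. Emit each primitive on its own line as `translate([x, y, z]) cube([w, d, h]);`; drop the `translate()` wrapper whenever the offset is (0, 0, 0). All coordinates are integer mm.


translate([449, 414, 0]) cube([3100, 107, 2990]);
translate([449, 6127, 0]) cube([3100, 107, 2990]);
translate([449, 521, 0]) cube([107, 5606, 2990]);
translate([3442, 521, 0]) cube([107, 5606, 2990]);


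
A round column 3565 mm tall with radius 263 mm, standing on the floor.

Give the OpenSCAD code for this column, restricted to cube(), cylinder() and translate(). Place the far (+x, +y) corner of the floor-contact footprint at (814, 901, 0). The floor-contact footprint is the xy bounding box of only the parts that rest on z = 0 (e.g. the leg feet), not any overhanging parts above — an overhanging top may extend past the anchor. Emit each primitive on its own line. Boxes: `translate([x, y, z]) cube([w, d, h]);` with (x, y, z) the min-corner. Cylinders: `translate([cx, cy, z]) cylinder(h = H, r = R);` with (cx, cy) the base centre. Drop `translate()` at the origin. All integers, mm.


translate([551, 638, 0]) cylinder(h = 3565, r = 263);


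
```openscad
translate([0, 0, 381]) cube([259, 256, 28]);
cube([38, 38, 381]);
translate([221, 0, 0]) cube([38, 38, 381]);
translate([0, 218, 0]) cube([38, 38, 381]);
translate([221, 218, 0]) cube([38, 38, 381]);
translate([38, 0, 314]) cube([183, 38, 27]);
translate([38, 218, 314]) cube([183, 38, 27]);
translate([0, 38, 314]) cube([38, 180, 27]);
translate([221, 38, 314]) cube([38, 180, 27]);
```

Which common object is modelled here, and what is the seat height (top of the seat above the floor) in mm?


A stool. The seat height is 409 mm.

A 259×256×28 slab at z = 381 on four corner posts — a stool. The seat top is 381 + 28 = 409 mm.


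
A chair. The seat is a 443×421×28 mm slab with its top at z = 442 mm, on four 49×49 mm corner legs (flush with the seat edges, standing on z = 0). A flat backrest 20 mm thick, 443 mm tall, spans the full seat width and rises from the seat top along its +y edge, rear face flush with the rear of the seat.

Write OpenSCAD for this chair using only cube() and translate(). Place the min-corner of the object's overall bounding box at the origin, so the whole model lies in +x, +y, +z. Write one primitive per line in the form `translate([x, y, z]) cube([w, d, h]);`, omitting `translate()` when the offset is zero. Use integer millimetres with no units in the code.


translate([0, 0, 414]) cube([443, 421, 28]);
cube([49, 49, 414]);
translate([394, 0, 0]) cube([49, 49, 414]);
translate([0, 372, 0]) cube([49, 49, 414]);
translate([394, 372, 0]) cube([49, 49, 414]);
translate([0, 401, 442]) cube([443, 20, 443]);


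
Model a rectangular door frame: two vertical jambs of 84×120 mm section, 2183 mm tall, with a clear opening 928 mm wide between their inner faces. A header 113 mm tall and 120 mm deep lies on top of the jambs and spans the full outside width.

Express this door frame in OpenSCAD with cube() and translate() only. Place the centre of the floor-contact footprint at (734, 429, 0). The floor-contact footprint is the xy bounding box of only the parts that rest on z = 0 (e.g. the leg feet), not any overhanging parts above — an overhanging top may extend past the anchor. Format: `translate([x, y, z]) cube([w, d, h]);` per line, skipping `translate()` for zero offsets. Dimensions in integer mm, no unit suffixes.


translate([186, 369, 0]) cube([84, 120, 2183]);
translate([1198, 369, 0]) cube([84, 120, 2183]);
translate([186, 369, 2183]) cube([1096, 120, 113]);


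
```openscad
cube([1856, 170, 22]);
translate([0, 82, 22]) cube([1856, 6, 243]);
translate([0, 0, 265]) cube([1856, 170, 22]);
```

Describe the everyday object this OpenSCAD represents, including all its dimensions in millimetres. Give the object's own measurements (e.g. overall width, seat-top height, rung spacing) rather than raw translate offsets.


An I-beam lying along x, 1856 mm long. Overall section height 287 mm. Two flanges 170 mm wide (y) and 22 mm thick, one on the floor and one at the top; a web 6 mm thick runs between them, centred on the flange width.


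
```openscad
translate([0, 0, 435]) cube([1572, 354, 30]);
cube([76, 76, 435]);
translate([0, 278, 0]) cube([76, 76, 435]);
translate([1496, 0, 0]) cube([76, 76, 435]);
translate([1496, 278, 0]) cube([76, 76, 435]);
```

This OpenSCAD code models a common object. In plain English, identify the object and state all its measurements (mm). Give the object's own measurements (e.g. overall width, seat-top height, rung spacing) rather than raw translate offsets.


A long wooden bench with a 1572 mm (x) × 354 mm (y) seat, 30 mm thick, its top surface 465 mm above the floor. Four 76 mm square legs at the seat corners, flush with the edges, run from z = 0 to the seat underside.


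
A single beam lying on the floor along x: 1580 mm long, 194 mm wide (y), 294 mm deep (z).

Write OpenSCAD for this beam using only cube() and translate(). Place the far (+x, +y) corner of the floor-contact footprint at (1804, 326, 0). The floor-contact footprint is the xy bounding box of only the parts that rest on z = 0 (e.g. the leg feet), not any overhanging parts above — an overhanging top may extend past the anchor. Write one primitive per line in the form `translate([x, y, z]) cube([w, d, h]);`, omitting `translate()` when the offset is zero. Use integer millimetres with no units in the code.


translate([224, 132, 0]) cube([1580, 194, 294]);


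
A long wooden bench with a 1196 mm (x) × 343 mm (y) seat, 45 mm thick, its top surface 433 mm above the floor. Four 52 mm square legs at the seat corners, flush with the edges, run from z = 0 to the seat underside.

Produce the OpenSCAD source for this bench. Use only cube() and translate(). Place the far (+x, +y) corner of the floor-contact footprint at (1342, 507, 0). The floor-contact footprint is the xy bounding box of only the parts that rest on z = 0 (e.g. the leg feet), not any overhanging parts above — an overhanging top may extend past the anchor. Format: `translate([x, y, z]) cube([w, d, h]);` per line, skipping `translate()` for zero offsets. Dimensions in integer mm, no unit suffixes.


translate([146, 164, 388]) cube([1196, 343, 45]);
translate([146, 164, 0]) cube([52, 52, 388]);
translate([146, 455, 0]) cube([52, 52, 388]);
translate([1290, 164, 0]) cube([52, 52, 388]);
translate([1290, 455, 0]) cube([52, 52, 388]);


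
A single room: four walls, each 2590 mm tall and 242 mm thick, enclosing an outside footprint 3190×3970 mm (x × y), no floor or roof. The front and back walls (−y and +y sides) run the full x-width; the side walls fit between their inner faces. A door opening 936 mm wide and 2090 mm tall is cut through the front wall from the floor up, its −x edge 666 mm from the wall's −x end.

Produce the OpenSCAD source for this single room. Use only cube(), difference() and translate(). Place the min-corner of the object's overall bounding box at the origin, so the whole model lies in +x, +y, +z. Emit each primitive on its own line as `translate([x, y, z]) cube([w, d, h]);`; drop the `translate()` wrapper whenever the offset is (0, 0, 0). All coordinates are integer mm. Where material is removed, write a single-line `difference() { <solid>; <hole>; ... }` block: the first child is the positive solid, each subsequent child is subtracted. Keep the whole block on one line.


difference() { cube([3190, 242, 2590]); translate([666, 0, 0]) cube([936, 242, 2090]); }
translate([0, 3728, 0]) cube([3190, 242, 2590]);
translate([0, 242, 0]) cube([242, 3486, 2590]);
translate([2948, 242, 0]) cube([242, 3486, 2590]);


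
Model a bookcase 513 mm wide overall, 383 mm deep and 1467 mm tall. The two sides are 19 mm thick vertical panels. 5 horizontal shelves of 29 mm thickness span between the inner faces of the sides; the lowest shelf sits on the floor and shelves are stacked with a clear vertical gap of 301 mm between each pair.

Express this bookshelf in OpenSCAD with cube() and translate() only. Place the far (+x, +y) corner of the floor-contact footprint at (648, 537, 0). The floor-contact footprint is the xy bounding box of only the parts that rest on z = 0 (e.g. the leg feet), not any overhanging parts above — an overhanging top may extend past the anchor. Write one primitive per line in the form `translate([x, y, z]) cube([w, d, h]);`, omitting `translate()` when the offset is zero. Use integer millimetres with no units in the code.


translate([135, 154, 0]) cube([19, 383, 1467]);
translate([629, 154, 0]) cube([19, 383, 1467]);
translate([154, 154, 0]) cube([475, 383, 29]);
translate([154, 154, 330]) cube([475, 383, 29]);
translate([154, 154, 660]) cube([475, 383, 29]);
translate([154, 154, 990]) cube([475, 383, 29]);
translate([154, 154, 1320]) cube([475, 383, 29]);


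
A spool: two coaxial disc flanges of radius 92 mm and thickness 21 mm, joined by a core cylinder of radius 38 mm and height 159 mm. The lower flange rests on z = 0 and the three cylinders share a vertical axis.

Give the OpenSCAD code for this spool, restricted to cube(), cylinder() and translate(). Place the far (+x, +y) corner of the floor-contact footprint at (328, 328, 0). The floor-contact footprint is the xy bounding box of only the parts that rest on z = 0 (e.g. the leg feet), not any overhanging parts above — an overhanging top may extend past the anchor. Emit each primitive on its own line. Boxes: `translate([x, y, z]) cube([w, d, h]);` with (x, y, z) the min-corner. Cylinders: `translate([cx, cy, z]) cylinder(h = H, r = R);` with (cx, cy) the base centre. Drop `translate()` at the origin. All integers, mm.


translate([236, 236, 0]) cylinder(h = 21, r = 92);
translate([236, 236, 21]) cylinder(h = 159, r = 38);
translate([236, 236, 180]) cylinder(h = 21, r = 92);


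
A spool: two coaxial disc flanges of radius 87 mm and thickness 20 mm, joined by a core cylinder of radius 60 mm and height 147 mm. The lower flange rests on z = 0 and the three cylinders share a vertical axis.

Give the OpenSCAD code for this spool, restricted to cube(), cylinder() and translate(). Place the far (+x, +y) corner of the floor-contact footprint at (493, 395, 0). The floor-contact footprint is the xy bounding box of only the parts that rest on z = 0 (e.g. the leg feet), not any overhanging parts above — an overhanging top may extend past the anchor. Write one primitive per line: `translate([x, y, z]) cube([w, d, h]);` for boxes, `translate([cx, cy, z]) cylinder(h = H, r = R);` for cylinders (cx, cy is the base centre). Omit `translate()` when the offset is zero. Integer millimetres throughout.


translate([406, 308, 0]) cylinder(h = 20, r = 87);
translate([406, 308, 20]) cylinder(h = 147, r = 60);
translate([406, 308, 167]) cylinder(h = 20, r = 87);


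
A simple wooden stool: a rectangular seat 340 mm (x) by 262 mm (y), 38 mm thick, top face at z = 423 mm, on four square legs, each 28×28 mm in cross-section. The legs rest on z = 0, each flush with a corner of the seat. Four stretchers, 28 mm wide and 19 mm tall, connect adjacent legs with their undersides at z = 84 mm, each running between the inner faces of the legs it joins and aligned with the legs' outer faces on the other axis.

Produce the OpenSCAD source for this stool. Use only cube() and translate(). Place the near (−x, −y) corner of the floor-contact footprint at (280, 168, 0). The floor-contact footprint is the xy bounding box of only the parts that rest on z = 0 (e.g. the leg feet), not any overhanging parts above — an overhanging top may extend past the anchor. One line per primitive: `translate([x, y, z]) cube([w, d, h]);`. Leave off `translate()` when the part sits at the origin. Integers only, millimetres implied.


// leg_h = 423 - 38 = 385
// stretcher span = 340 - 2*28 = 284
translate([280, 168, 385]) cube([340, 262, 38]);
translate([280, 168, 0]) cube([28, 28, 385]);
translate([592, 168, 0]) cube([28, 28, 385]);
translate([280, 402, 0]) cube([28, 28, 385]);
translate([592, 402, 0]) cube([28, 28, 385]);
translate([308, 168, 84]) cube([284, 28, 19]);
translate([308, 402, 84]) cube([284, 28, 19]);
translate([280, 196, 84]) cube([28, 206, 19]);
translate([592, 196, 84]) cube([28, 206, 19]);


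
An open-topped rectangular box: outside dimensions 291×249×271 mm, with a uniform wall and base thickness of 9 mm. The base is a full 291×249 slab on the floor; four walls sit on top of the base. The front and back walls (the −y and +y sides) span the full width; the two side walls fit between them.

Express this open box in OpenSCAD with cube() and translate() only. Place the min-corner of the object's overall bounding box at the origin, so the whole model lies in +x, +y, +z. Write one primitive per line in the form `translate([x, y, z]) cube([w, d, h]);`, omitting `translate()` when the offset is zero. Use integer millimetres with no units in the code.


cube([291, 249, 9]);
translate([0, 0, 9]) cube([291, 9, 262]);
translate([0, 240, 9]) cube([291, 9, 262]);
translate([0, 9, 9]) cube([9, 231, 262]);
translate([282, 9, 9]) cube([9, 231, 262]);


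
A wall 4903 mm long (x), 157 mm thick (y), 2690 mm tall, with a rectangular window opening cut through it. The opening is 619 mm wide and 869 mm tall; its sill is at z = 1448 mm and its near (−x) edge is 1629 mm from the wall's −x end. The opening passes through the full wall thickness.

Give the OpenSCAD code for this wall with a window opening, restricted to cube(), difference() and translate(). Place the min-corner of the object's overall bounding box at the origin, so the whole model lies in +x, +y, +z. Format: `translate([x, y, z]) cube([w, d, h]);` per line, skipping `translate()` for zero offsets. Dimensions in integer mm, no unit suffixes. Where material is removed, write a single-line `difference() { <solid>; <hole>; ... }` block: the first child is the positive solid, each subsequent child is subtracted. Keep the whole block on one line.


difference() { cube([4903, 157, 2690]); translate([1629, 0, 1448]) cube([619, 157, 869]); }


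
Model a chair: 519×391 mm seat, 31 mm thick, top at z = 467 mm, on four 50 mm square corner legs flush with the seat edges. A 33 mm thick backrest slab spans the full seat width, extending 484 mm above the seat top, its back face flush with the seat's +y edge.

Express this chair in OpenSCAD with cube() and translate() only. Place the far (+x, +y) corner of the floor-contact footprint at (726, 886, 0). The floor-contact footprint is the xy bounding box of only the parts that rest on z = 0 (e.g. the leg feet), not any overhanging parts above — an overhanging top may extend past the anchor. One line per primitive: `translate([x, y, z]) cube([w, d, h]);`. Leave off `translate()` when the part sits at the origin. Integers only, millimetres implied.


// leg_h = 467 - 31 = 436
translate([207, 495, 436]) cube([519, 391, 31]);
translate([207, 495, 0]) cube([50, 50, 436]);
translate([676, 495, 0]) cube([50, 50, 436]);
translate([207, 836, 0]) cube([50, 50, 436]);
translate([676, 836, 0]) cube([50, 50, 436]);
translate([207, 853, 467]) cube([519, 33, 484]);


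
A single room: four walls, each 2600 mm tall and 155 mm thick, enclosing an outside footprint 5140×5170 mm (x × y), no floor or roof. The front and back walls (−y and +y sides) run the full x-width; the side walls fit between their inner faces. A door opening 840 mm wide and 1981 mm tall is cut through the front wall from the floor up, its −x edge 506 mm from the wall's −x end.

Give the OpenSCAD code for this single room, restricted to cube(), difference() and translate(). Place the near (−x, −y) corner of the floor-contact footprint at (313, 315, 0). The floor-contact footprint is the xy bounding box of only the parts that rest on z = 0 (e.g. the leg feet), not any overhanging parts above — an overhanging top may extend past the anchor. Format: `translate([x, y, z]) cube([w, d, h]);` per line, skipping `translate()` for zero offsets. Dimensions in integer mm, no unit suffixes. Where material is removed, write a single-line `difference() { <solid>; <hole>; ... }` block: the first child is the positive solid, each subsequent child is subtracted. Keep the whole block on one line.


difference() { translate([313, 315, 0]) cube([5140, 155, 2600]); translate([819, 315, 0]) cube([840, 155, 1981]); }
translate([313, 5330, 0]) cube([5140, 155, 2600]);
translate([313, 470, 0]) cube([155, 4860, 2600]);
translate([5298, 470, 0]) cube([155, 4860, 2600]);


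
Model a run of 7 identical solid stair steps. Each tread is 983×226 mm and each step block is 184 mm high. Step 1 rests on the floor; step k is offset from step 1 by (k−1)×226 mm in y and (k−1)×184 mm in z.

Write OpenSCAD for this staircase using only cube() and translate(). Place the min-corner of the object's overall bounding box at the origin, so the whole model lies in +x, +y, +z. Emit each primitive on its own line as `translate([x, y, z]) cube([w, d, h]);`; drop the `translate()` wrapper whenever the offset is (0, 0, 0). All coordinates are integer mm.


cube([983, 226, 184]);
translate([0, 226, 184]) cube([983, 226, 184]);
translate([0, 452, 368]) cube([983, 226, 184]);
translate([0, 678, 552]) cube([983, 226, 184]);
translate([0, 904, 736]) cube([983, 226, 184]);
translate([0, 1130, 920]) cube([983, 226, 184]);
translate([0, 1356, 1104]) cube([983, 226, 184]);


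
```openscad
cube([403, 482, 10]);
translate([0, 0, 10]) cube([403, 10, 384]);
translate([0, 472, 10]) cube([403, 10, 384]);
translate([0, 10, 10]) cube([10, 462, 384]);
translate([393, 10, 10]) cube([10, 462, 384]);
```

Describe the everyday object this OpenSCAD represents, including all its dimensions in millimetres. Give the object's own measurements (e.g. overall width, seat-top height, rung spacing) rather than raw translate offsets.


An open-topped rectangular box: outside dimensions 403×482×394 mm, with a uniform wall and base thickness of 10 mm. The base is a full 403×482 slab on the floor; four walls sit on top of the base. The front and back walls (the −y and +y sides) span the full width; the two side walls fit between them.


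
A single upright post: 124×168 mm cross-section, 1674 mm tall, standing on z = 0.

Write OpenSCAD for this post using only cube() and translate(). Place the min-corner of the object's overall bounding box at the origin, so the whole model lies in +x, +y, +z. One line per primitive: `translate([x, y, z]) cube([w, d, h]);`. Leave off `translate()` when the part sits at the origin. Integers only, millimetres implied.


cube([124, 168, 1674]);


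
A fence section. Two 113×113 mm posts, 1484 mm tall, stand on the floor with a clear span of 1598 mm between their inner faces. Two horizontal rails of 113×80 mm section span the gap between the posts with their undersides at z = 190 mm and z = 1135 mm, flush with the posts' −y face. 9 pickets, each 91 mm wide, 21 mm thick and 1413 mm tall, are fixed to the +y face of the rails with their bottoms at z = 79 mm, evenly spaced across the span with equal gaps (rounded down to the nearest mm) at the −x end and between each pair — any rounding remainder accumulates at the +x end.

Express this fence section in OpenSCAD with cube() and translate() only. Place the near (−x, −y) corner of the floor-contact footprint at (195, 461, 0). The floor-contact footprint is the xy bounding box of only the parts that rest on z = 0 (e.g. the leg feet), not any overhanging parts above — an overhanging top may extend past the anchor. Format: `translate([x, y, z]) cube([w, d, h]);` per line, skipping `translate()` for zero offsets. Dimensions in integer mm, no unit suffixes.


translate([195, 461, 0]) cube([113, 113, 1484]);
translate([1906, 461, 0]) cube([113, 113, 1484]);
translate([308, 461, 190]) cube([1598, 113, 80]);
translate([308, 461, 1135]) cube([1598, 113, 80]);
translate([385, 574, 79]) cube([91, 21, 1413]);
translate([553, 574, 79]) cube([91, 21, 1413]);
translate([721, 574, 79]) cube([91, 21, 1413]);
translate([889, 574, 79]) cube([91, 21, 1413]);
translate([1057, 574, 79]) cube([91, 21, 1413]);
translate([1225, 574, 79]) cube([91, 21, 1413]);
translate([1393, 574, 79]) cube([91, 21, 1413]);
translate([1561, 574, 79]) cube([91, 21, 1413]);
translate([1729, 574, 79]) cube([91, 21, 1413]);


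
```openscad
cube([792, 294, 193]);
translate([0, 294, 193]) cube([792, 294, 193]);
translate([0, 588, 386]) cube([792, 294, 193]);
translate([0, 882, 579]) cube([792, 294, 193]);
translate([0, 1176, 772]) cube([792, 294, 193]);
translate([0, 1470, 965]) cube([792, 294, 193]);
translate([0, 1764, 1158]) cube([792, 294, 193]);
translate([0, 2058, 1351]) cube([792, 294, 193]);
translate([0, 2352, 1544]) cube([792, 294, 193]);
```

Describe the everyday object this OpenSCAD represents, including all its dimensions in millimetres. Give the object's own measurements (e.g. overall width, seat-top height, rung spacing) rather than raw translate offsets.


A straight staircase of 9 solid steps. Each step is 792 mm wide (x), 294 mm deep (y, the going) and 193 mm tall (the rise). The first step rests on the floor; each subsequent step sits one going further in +y and one rise higher in +z, directly behind and above the previous step with no overlap.


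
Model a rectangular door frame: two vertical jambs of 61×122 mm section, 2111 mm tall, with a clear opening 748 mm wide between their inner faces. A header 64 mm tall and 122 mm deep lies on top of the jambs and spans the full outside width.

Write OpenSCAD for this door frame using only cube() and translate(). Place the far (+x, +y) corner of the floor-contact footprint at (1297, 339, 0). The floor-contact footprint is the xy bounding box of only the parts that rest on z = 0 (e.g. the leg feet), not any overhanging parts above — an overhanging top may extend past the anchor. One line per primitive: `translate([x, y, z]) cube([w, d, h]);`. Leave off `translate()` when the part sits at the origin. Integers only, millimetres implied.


translate([427, 217, 0]) cube([61, 122, 2111]);
translate([1236, 217, 0]) cube([61, 122, 2111]);
translate([427, 217, 2111]) cube([870, 122, 64]);


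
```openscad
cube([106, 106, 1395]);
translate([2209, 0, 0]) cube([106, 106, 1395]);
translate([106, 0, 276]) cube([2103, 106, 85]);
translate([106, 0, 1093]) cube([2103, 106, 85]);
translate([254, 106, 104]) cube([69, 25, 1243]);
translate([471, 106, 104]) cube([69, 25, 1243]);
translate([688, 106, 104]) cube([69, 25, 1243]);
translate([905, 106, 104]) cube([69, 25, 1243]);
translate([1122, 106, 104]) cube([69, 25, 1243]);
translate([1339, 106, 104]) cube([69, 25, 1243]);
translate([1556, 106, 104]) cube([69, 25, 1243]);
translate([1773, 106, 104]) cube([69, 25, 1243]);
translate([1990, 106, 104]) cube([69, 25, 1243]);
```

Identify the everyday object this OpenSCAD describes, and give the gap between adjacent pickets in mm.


A fence section. The picket gap is 148 mm.

Two posts, two rails, 9 pickets — a fence section. Span 2103 mm holds 9 pickets of 69 mm with 10 equal gaps: ⌊(2103 − 9·69) / 10⌋ = 148 mm.


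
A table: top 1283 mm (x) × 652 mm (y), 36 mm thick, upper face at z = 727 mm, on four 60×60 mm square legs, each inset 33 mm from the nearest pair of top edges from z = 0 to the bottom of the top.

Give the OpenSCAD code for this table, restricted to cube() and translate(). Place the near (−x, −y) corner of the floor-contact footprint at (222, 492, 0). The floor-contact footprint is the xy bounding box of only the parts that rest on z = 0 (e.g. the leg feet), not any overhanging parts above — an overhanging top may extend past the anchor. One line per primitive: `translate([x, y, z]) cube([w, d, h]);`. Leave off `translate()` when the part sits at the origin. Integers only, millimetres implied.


translate([189, 459, 691]) cube([1283, 652, 36]);
translate([222, 492, 0]) cube([60, 60, 691]);
translate([1379, 492, 0]) cube([60, 60, 691]);
translate([222, 1018, 0]) cube([60, 60, 691]);
translate([1379, 1018, 0]) cube([60, 60, 691]);


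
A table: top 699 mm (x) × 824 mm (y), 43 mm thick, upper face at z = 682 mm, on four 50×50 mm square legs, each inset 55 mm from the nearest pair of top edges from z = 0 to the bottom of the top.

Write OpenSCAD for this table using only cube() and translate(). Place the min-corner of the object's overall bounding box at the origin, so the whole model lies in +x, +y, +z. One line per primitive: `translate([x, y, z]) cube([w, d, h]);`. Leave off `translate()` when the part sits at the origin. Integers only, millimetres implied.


translate([0, 0, 639]) cube([699, 824, 43]);
translate([55, 55, 0]) cube([50, 50, 639]);
translate([594, 55, 0]) cube([50, 50, 639]);
translate([55, 719, 0]) cube([50, 50, 639]);
translate([594, 719, 0]) cube([50, 50, 639]);


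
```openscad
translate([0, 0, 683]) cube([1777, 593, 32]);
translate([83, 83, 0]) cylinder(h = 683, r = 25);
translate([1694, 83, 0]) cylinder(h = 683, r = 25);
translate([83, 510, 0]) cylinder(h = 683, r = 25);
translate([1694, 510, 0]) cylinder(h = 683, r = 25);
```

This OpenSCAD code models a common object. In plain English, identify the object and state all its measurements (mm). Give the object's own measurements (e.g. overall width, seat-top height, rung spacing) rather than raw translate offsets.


A table: top 1777 mm (x) × 593 mm (y), 32 mm thick, upper face at z = 715 mm, on four round legs of 50 mm diameter, each leg's bounding box inset 58 mm from the nearest pair of top edges from z = 0 to the bottom of the top.


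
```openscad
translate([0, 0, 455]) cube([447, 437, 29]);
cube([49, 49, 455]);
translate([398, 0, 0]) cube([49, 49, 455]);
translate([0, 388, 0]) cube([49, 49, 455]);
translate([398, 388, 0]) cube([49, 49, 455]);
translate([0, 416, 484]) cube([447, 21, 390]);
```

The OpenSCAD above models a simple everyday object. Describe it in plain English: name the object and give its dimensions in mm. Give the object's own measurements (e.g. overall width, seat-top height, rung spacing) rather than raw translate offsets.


A chair. The seat is a 447×437×29 mm slab with its top at z = 484 mm, on four 49×49 mm corner legs (flush with the seat edges, standing on z = 0). A flat backrest 21 mm thick, 390 mm tall, spans the full seat width and rises from the seat top along its +y edge, rear face flush with the rear of the seat.


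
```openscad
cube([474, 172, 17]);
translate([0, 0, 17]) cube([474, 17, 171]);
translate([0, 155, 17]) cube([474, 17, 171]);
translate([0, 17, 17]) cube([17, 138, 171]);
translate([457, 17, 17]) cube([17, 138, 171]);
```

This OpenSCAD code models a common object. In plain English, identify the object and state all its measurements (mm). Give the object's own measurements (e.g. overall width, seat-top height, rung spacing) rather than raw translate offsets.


An open-topped rectangular box: outside dimensions 474×172×188 mm, with a uniform wall and base thickness of 17 mm. The base is a full 474×172 slab on the floor; four walls sit on top of the base. The front and back walls (the −y and +y sides) span the full width; the two side walls fit between them.


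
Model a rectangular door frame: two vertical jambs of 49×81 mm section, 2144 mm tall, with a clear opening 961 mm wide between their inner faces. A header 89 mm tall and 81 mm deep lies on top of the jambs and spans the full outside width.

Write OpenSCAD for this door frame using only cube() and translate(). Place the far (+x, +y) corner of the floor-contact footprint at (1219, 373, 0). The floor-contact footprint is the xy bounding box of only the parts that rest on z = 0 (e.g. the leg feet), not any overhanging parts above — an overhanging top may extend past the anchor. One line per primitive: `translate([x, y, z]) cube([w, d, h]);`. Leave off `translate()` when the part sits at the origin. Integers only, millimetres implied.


translate([160, 292, 0]) cube([49, 81, 2144]);
translate([1170, 292, 0]) cube([49, 81, 2144]);
translate([160, 292, 2144]) cube([1059, 81, 89]);


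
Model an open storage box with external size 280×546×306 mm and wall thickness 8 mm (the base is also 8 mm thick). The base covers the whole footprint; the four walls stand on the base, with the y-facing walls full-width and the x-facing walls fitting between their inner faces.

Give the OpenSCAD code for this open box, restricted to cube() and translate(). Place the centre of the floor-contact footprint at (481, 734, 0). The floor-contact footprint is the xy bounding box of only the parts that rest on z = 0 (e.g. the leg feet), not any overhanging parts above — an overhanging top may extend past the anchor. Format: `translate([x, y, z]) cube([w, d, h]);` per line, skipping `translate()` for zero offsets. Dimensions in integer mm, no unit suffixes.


translate([341, 461, 0]) cube([280, 546, 8]);
translate([341, 461, 8]) cube([280, 8, 298]);
translate([341, 999, 8]) cube([280, 8, 298]);
translate([341, 469, 8]) cube([8, 530, 298]);
translate([613, 469, 8]) cube([8, 530, 298]);


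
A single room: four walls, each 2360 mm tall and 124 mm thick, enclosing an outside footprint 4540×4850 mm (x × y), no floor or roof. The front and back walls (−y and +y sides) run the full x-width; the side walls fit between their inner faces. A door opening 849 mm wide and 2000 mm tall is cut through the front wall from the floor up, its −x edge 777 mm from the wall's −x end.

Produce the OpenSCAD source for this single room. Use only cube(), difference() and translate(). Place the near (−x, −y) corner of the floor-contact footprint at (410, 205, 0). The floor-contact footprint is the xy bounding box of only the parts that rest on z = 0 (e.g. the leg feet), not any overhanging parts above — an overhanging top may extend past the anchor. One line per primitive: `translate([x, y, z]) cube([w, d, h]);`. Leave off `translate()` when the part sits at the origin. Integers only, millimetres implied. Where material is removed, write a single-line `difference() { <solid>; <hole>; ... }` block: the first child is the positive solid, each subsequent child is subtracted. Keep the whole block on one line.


difference() { translate([410, 205, 0]) cube([4540, 124, 2360]); translate([1187, 205, 0]) cube([849, 124, 2000]); }
translate([410, 4931, 0]) cube([4540, 124, 2360]);
translate([410, 329, 0]) cube([124, 4602, 2360]);
translate([4826, 329, 0]) cube([124, 4602, 2360]);


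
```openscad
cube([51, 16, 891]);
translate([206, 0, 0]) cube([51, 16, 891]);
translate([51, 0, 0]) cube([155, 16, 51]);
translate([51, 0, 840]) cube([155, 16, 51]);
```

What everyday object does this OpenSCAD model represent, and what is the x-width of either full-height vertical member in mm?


A picture frame. The border width is 51 mm.

Four thin pieces enclosing a rectangular opening — a picture frame. The two full-height stiles are 891 mm tall; the top rail sits at z = 840 and is 51 mm tall, so the border above the opening is 891 − 840 = 51 mm, matching the stile x-width.


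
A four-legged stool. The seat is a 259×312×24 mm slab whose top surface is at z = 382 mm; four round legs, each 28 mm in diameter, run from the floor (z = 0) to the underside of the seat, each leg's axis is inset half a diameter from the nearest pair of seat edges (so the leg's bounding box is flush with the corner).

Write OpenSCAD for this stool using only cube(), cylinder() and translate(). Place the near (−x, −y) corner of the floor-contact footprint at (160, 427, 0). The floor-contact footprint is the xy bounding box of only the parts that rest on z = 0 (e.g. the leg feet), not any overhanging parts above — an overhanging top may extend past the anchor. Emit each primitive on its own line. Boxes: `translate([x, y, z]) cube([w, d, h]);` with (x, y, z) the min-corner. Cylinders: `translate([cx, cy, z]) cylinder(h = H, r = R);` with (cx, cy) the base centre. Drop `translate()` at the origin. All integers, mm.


translate([160, 427, 358]) cube([259, 312, 24]);
translate([174, 441, 0]) cylinder(h = 358, r = 14);
translate([405, 441, 0]) cylinder(h = 358, r = 14);
translate([174, 725, 0]) cylinder(h = 358, r = 14);
translate([405, 725, 0]) cylinder(h = 358, r = 14);


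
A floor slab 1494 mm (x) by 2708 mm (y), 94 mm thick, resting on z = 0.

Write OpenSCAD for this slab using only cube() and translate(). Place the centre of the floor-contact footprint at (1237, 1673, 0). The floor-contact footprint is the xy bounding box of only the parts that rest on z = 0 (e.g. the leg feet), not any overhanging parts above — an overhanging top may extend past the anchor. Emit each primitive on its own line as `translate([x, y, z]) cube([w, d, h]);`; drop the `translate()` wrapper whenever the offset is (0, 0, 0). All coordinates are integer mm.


translate([490, 319, 0]) cube([1494, 2708, 94]);


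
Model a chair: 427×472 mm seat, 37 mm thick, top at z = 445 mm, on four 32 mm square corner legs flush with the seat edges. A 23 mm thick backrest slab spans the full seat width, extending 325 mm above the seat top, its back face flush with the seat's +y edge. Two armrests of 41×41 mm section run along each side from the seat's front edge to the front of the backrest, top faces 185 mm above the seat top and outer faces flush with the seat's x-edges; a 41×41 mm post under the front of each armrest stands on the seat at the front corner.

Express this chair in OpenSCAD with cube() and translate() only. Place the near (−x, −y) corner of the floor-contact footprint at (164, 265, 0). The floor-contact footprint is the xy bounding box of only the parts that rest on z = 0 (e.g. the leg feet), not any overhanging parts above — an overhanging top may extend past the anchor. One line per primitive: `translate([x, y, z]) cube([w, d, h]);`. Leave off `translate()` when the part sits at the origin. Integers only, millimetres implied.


translate([164, 265, 408]) cube([427, 472, 37]);
translate([164, 265, 0]) cube([32, 32, 408]);
translate([559, 265, 0]) cube([32, 32, 408]);
translate([164, 705, 0]) cube([32, 32, 408]);
translate([559, 705, 0]) cube([32, 32, 408]);
translate([164, 714, 445]) cube([427, 23, 325]);
translate([164, 265, 589]) cube([41, 449, 41]);
translate([550, 265, 589]) cube([41, 449, 41]);
translate([164, 265, 445]) cube([41, 41, 144]);
translate([550, 265, 445]) cube([41, 41, 144]);


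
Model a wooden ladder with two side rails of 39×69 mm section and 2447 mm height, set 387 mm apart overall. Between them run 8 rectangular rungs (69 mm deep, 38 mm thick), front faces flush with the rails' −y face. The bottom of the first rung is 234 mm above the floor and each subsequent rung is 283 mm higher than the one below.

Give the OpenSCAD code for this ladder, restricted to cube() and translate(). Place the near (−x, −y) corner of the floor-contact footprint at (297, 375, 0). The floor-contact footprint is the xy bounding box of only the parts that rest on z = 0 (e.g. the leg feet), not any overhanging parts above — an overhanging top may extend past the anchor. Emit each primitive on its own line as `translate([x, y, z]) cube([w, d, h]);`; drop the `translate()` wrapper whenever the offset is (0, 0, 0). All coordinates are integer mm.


// rung span = 387 - 2*39 = 309
// rung[k] z = 234 + k*283
translate([297, 375, 0]) cube([39, 69, 2447]);
translate([645, 375, 0]) cube([39, 69, 2447]);
translate([336, 375, 234]) cube([309, 69, 38]);
translate([336, 375, 517]) cube([309, 69, 38]);
translate([336, 375, 800]) cube([309, 69, 38]);
translate([336, 375, 1083]) cube([309, 69, 38]);
translate([336, 375, 1366]) cube([309, 69, 38]);
translate([336, 375, 1649]) cube([309, 69, 38]);
translate([336, 375, 1932]) cube([309, 69, 38]);
translate([336, 375, 2215]) cube([309, 69, 38]);


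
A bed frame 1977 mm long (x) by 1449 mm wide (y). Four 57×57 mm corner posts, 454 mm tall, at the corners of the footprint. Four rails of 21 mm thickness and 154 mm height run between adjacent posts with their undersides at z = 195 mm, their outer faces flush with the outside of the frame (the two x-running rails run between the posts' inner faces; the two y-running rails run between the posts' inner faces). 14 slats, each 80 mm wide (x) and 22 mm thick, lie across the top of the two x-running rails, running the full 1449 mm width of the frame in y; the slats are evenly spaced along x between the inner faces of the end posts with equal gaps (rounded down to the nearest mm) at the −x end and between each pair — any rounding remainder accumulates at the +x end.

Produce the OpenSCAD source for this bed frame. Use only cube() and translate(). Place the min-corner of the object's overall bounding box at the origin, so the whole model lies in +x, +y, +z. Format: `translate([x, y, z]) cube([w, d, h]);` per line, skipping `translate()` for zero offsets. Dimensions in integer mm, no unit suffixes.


// slat z = rail_z + rail_h = 195 + 154 = 349
// slat gap = ⌊(1863 − 14·80) / 15⌋ = 49
cube([57, 57, 454]);
translate([0, 1392, 0]) cube([57, 57, 454]);
translate([1920, 0, 0]) cube([57, 57, 454]);
translate([1920, 1392, 0]) cube([57, 57, 454]);
translate([57, 0, 195]) cube([1863, 21, 154]);
translate([57, 1428, 195]) cube([1863, 21, 154]);
translate([0, 57, 195]) cube([21, 1335, 154]);
translate([1956, 57, 195]) cube([21, 1335, 154]);
translate([106, 0, 349]) cube([80, 1449, 22]);
translate([235, 0, 349]) cube([80, 1449, 22]);
translate([364, 0, 349]) cube([80, 1449, 22]);
translate([493, 0, 349]) cube([80, 1449, 22]);
translate([622, 0, 349]) cube([80, 1449, 22]);
translate([751, 0, 349]) cube([80, 1449, 22]);
translate([880, 0, 349]) cube([80, 1449, 22]);
translate([1009, 0, 349]) cube([80, 1449, 22]);
translate([1138, 0, 349]) cube([80, 1449, 22]);
translate([1267, 0, 349]) cube([80, 1449, 22]);
translate([1396, 0, 349]) cube([80, 1449, 22]);
translate([1525, 0, 349]) cube([80, 1449, 22]);
translate([1654, 0, 349]) cube([80, 1449, 22]);
translate([1783, 0, 349]) cube([80, 1449, 22]);


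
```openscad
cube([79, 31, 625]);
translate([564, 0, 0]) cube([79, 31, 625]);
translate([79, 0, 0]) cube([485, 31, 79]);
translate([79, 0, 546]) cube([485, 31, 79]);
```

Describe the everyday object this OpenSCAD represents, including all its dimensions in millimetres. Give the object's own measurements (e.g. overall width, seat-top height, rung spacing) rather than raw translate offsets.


A rectangular picture frame lying in the x–z plane (depth along y). The opening is 485 mm wide (x) by 467 mm tall (z), surrounded by a border 79 mm wide on all four sides. The frame is 31 mm deep and is made of two full-height vertical stiles with two horizontal rails fitted between them.
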